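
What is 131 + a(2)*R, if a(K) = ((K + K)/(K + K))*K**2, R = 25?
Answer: 231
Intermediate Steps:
a(K) = K**2 (a(K) = ((2*K)/((2*K)))*K**2 = ((2*K)*(1/(2*K)))*K**2 = 1*K**2 = K**2)
131 + a(2)*R = 131 + 2**2*25 = 131 + 4*25 = 131 + 100 = 231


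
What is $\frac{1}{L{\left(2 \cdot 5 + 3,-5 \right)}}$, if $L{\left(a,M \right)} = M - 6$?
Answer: $- \frac{1}{11} \approx -0.090909$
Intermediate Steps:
$L{\left(a,M \right)} = -6 + M$ ($L{\left(a,M \right)} = M - 6 = -6 + M$)
$\frac{1}{L{\left(2 \cdot 5 + 3,-5 \right)}} = \frac{1}{-6 - 5} = \frac{1}{-11} = - \frac{1}{11}$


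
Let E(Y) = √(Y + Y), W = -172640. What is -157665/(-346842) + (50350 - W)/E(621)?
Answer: 52555/115614 + 37165*√138/69 ≈ 6327.8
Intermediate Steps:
E(Y) = √2*√Y (E(Y) = √(2*Y) = √2*√Y)
-157665/(-346842) + (50350 - W)/E(621) = -157665/(-346842) + (50350 - 1*(-172640))/((√2*√621)) = -157665*(-1/346842) + (50350 + 172640)/((√2*(3*√69))) = 52555/115614 + 222990/((3*√138)) = 52555/115614 + 222990*(√138/414) = 52555/115614 + 37165*√138/69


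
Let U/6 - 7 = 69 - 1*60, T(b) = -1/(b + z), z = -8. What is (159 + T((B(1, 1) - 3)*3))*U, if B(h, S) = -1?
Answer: 76344/5 ≈ 15269.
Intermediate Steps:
T(b) = -1/(-8 + b) (T(b) = -1/(b - 8) = -1/(-8 + b))
U = 96 (U = 42 + 6*(69 - 1*60) = 42 + 6*(69 - 60) = 42 + 6*9 = 42 + 54 = 96)
(159 + T((B(1, 1) - 3)*3))*U = (159 - 1/(-8 + (-1 - 3)*3))*96 = (159 - 1/(-8 - 4*3))*96 = (159 - 1/(-8 - 12))*96 = (159 - 1/(-20))*96 = (159 - 1*(-1/20))*96 = (159 + 1/20)*96 = (3181/20)*96 = 76344/5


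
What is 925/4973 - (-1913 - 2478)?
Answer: 21837368/4973 ≈ 4391.2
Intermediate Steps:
925/4973 - (-1913 - 2478) = 925*(1/4973) - 1*(-4391) = 925/4973 + 4391 = 21837368/4973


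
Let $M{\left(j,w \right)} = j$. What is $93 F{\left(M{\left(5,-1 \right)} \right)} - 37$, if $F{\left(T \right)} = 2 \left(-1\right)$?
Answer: $-223$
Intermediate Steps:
$F{\left(T \right)} = -2$
$93 F{\left(M{\left(5,-1 \right)} \right)} - 37 = 93 \left(-2\right) - 37 = -186 - 37 = -223$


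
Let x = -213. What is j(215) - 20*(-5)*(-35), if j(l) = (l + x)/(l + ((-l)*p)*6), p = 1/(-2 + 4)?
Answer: -752501/215 ≈ -3500.0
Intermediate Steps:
p = 1/2 ≈ 0.50000
j(l) = -(-213 + l)/(2*l) (j(l) = (l - 213)/(l + (-l*(1/2))*6) = (-213 + l)/(l - l/2*6) = (-213 + l)/(l - 3*l) = (-213 + l)/((-2*l)) = (-213 + l)*(-1/(2*l)) = -(-213 + l)/(2*l))
j(215) - 20*(-5)*(-35) = (1/2)*(213 - 1*215)/215 - 20*(-5)*(-35) = (1/2)*(1/215)*(213 - 215) - (-100)*(-35) = (1/2)*(1/215)*(-2) - 1*3500 = -1/215 - 3500 = -752501/215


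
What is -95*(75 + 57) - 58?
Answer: -12598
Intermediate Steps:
-95*(75 + 57) - 58 = -95*132 - 58 = -12540 - 58 = -12598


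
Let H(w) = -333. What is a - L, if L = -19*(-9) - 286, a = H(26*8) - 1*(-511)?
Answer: 293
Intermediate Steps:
a = 178 (a = -333 - 1*(-511) = -333 + 511 = 178)
L = -115 (L = 171 - 286 = -115)
a - L = 178 - 1*(-115) = 178 + 115 = 293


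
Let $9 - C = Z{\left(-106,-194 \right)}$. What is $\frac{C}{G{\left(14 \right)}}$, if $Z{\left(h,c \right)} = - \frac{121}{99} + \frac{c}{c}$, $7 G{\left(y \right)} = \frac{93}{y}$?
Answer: $\frac{8134}{837} \approx 9.718$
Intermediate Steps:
$G{\left(y \right)} = \frac{93}{7 y}$ ($G{\left(y \right)} = \frac{93 \frac{1}{y}}{7} = \frac{93}{7 y}$)
$Z{\left(h,c \right)} = - \frac{2}{9}$ ($Z{\left(h,c \right)} = \left(-121\right) \frac{1}{99} + 1 = - \frac{11}{9} + 1 = - \frac{2}{9}$)
$C = \frac{83}{9}$ ($C = 9 - - \frac{2}{9} = 9 + \frac{2}{9} = \frac{83}{9} \approx 9.2222$)
$\frac{C}{G{\left(14 \right)}} = \frac{83}{9 \frac{93}{7 \cdot 14}} = \frac{83}{9 \cdot \frac{93}{7} \cdot \frac{1}{14}} = \frac{83}{9 \cdot \frac{93}{98}} = \frac{83}{9} \cdot \frac{98}{93} = \frac{8134}{837}$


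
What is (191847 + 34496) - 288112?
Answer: -61769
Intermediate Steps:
(191847 + 34496) - 288112 = 226343 - 288112 = -61769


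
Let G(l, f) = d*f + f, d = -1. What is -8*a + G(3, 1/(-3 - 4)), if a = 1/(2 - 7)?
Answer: 8/5 ≈ 1.6000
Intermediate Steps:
a = -1/5 (a = 1/(-5) = -1/5 ≈ -0.20000)
G(l, f) = 0 (G(l, f) = -f + f = 0)
-8*a + G(3, 1/(-3 - 4)) = -8*(-1/5) + 0 = 8/5 + 0 = 8/5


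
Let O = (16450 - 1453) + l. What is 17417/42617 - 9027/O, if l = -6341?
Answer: -233942107/368892752 ≈ -0.63417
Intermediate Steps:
O = 8656 (O = (16450 - 1453) - 6341 = 14997 - 6341 = 8656)
17417/42617 - 9027/O = 17417/42617 - 9027/8656 = -233942107/368892752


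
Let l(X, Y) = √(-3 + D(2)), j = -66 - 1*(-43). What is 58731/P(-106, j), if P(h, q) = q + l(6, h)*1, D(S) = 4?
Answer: -58731/22 ≈ -2669.6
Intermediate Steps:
j = -23 (j = -66 + 43 = -23)
l(X, Y) = 1 (l(X, Y) = √(-3 + 4) = √1 = 1)
P(h, q) = 1 + q (P(h, q) = q + 1*1 = q + 1 = 1 + q)
58731/P(-106, j) = 58731/(1 - 23) = 58731/(-22) = 58731*(-1/22) = -58731/22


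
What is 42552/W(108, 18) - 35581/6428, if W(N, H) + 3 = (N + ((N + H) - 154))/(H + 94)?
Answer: -119702443/6428 ≈ -18622.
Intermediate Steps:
W(N, H) = -3 + (-154 + H + 2*N)/(94 + H) (W(N, H) = -3 + (N + ((N + H) - 154))/(H + 94) = -3 + (N + ((H + N) - 154))/(94 + H) = -3 + (N + (-154 + H + N))/(94 + H) = -3 + (-154 + H + 2*N)/(94 + H))
42552/W(108, 18) - 35581/6428 = 42552/((2*(-218 + 108 - 1*18)/(94 + 18))) - 35581/6428 = 42552/((2*(-218 + 108 - 18)/112)) - 35581*1/6428 = 42552/((2*(1/112)*(-128))) - 35581/6428 = 42552/(-16/7) - 35581/6428 = 42552*(-7/16) - 35581/6428 = -37233/2 - 35581/6428 = -119702443/6428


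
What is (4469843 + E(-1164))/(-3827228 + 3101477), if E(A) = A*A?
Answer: -5824739/725751 ≈ -8.0258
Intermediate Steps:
E(A) = A²
(4469843 + E(-1164))/(-3827228 + 3101477) = (4469843 + (-1164)²)/(-3827228 + 3101477) = (4469843 + 1354896)/(-725751) = 5824739*(-1/725751) = -5824739/725751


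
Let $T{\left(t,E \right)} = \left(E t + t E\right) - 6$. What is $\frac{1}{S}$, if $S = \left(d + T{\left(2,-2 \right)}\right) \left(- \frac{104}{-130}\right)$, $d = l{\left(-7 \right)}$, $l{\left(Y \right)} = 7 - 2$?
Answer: $- \frac{5}{36} \approx -0.13889$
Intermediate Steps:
$l{\left(Y \right)} = 5$
$d = 5$
$T{\left(t,E \right)} = -6 + 2 E t$ ($T{\left(t,E \right)} = \left(E t + E t\right) - 6 = 2 E t - 6 = -6 + 2 E t$)
$S = - \frac{36}{5}$ ($S = \left(5 + \left(-6 + 2 \left(-2\right) 2\right)\right) \left(- \frac{104}{-130}\right) = \left(5 - 14\right) \left(\left(-104\right) \left(- \frac{1}{130}\right)\right) = \left(5 - 14\right) \frac{4}{5} = \left(-9\right) \frac{4}{5} = - \frac{36}{5} \approx -7.2$)
$\frac{1}{S} = \frac{1}{- \frac{36}{5}} = - \frac{5}{36}$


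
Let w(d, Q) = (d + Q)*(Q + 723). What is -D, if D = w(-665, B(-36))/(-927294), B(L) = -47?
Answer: -240656/463647 ≈ -0.51905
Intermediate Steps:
w(d, Q) = (723 + Q)*(Q + d) (w(d, Q) = (Q + d)*(723 + Q) = (723 + Q)*(Q + d))
D = 240656/463647 (D = ((-47)² + 723*(-47) + 723*(-665) - 47*(-665))/(-927294) = (2209 - 33981 - 480795 + 31255)*(-1/927294) = -481312*(-1/927294) = 240656/463647 ≈ 0.51905)
-D = -1*240656/463647 = -240656/463647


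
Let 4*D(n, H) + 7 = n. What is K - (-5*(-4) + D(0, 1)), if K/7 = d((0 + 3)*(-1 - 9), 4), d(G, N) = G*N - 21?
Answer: -4021/4 ≈ -1005.3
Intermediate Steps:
d(G, N) = -21 + G*N
D(n, H) = -7/4 + n/4
K = -987 (K = 7*(-21 + ((0 + 3)*(-1 - 9))*4) = 7*(-21 + (3*(-10))*4) = 7*(-21 - 30*4) = 7*(-21 - 120) = 7*(-141) = -987)
K - (-5*(-4) + D(0, 1)) = -987 - (-5*(-4) + (-7/4 + (1/4)*0)) = -987 - (20 + (-7/4 + 0)) = -987 - (20 - 7/4) = -987 - 1*73/4 = -987 - 73/4 = -4021/4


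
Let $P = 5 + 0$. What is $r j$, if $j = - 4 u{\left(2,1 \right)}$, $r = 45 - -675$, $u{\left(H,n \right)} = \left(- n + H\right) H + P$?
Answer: $-20160$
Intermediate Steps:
$P = 5$
$u{\left(H,n \right)} = 5 + H \left(H - n\right)$ ($u{\left(H,n \right)} = \left(- n + H\right) H + 5 = \left(H - n\right) H + 5 = H \left(H - n\right) + 5 = 5 + H \left(H - n\right)$)
$r = 720$ ($r = 45 + 675 = 720$)
$j = -28$ ($j = - 4 \left(5 + 2^{2} - 2 \cdot 1\right) = - 4 \left(5 + 4 - 2\right) = \left(-4\right) 7 = -28$)
$r j = 720 \left(-28\right) = -20160$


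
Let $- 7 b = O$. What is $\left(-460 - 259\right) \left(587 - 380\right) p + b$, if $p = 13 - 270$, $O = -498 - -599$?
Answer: $\frac{267750466}{7} \approx 3.825 \cdot 10^{7}$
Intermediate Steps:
$O = 101$ ($O = -498 + 599 = 101$)
$p = -257$ ($p = 13 - 270 = -257$)
$b = - \frac{101}{7}$ ($b = \left(- \frac{1}{7}\right) 101 = - \frac{101}{7} \approx -14.429$)
$\left(-460 - 259\right) \left(587 - 380\right) p + b = \left(-460 - 259\right) \left(587 - 380\right) \left(-257\right) - \frac{101}{7} = \left(-719\right) 207 \left(-257\right) - \frac{101}{7} = \left(-148833\right) \left(-257\right) - \frac{101}{7} = 38250081 - \frac{101}{7} = \frac{267750466}{7}$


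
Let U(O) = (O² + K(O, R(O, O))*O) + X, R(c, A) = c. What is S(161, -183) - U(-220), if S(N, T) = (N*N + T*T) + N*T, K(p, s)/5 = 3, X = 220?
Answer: -15373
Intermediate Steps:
K(p, s) = 15 (K(p, s) = 5*3 = 15)
U(O) = 220 + O² + 15*O (U(O) = (O² + 15*O) + 220 = 220 + O² + 15*O)
S(N, T) = N² + T² + N*T (S(N, T) = (N² + T²) + N*T = N² + T² + N*T)
S(161, -183) - U(-220) = (161² + (-183)² + 161*(-183)) - (220 + (-220)² + 15*(-220)) = (25921 + 33489 - 29463) - (220 + 48400 - 3300) = 29947 - 1*45320 = 29947 - 45320 = -15373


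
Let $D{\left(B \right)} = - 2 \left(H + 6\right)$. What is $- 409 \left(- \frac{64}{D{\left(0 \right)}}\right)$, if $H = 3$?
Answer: $- \frac{13088}{9} \approx -1454.2$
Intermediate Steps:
$D{\left(B \right)} = -18$ ($D{\left(B \right)} = - 2 \left(3 + 6\right) = \left(-2\right) 9 = -18$)
$- 409 \left(- \frac{64}{D{\left(0 \right)}}\right) = - 409 \left(- \frac{64}{-18}\right) = - 409 \left(\left(-64\right) \left(- \frac{1}{18}\right)\right) = \left(-409\right) \frac{32}{9} = - \frac{13088}{9}$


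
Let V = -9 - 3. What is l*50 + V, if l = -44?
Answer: -2212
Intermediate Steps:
V = -12
l*50 + V = -44*50 - 12 = -2200 - 12 = -2212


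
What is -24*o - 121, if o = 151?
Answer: -3745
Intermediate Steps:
-24*o - 121 = -24*151 - 121 = -3624 - 121 = -3745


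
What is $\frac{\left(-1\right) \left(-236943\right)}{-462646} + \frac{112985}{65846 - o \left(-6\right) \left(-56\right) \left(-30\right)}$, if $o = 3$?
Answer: $\frac{7376288303}{11113450889} \approx 0.66373$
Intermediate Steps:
$\frac{\left(-1\right) \left(-236943\right)}{-462646} + \frac{112985}{65846 - o \left(-6\right) \left(-56\right) \left(-30\right)} = \frac{\left(-1\right) \left(-236943\right)}{-462646} + \frac{112985}{65846 - 3 \left(-6\right) \left(-56\right) \left(-30\right)} = 236943 \left(- \frac{1}{462646}\right) + \frac{112985}{65846 - \left(-18\right) \left(-56\right) \left(-30\right)} = - \frac{236943}{462646} + \frac{112985}{65846 - 1008 \left(-30\right)} = - \frac{236943}{462646} + \frac{112985}{65846 - -30240} = - \frac{236943}{462646} + \frac{112985}{65846 + 30240} = - \frac{236943}{462646} + \frac{112985}{96086} = \frac{7376288303}{11113450889}$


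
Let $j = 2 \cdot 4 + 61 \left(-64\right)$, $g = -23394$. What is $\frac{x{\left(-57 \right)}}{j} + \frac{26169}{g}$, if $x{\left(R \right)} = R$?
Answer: $- \frac{16770161}{15190504} \approx -1.104$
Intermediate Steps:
$j = -3896$ ($j = 8 - 3904 = -3896$)
$\frac{x{\left(-57 \right)}}{j} + \frac{26169}{g} = - \frac{57}{-3896} + \frac{26169}{-23394} = \left(-57\right) \left(- \frac{1}{3896}\right) + 26169 \left(- \frac{1}{23394}\right) = \frac{57}{3896} - \frac{8723}{7798} = - \frac{16770161}{15190504}$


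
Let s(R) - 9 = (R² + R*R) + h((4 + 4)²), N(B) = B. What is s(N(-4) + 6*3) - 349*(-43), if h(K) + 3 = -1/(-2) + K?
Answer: 30939/2 ≈ 15470.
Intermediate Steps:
h(K) = -5/2 + K (h(K) = -3 + (-1/(-2) + K) = -3 + (-1*(-½) + K) = -3 + (½ + K) = -5/2 + K)
s(R) = 141/2 + 2*R² (s(R) = 9 + ((R² + R*R) + (-5/2 + (4 + 4)²)) = 9 + ((R² + R²) + (-5/2 + 8²)) = 9 + (2*R² + (-5/2 + 64)) = 9 + (2*R² + 123/2) = 9 + (123/2 + 2*R²) = 141/2 + 2*R²)
s(N(-4) + 6*3) - 349*(-43) = (141/2 + 2*(-4 + 6*3)²) - 349*(-43) = (141/2 + 2*(-4 + 18)²) + 15007 = (141/2 + 2*14²) + 15007 = (141/2 + 2*196) + 15007 = (141/2 + 392) + 15007 = 925/2 + 15007 = 30939/2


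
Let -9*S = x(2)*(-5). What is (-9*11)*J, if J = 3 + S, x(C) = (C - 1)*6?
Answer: -627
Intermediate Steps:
x(C) = -6 + 6*C (x(C) = (-1 + C)*6 = -6 + 6*C)
S = 10/3 (S = -(-6 + 6*2)*(-5)/9 = -(-6 + 12)*(-5)/9 = -2*(-5)/3 = -⅑*(-30) = 10/3 ≈ 3.3333)
J = 19/3 (J = 3 + 10/3 = 19/3 ≈ 6.3333)
(-9*11)*J = -9*11*(19/3) = -99*19/3 = -627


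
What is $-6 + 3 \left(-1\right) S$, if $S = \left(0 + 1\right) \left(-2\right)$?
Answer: $0$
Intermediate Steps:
$S = -2$ ($S = 1 \left(-2\right) = -2$)
$-6 + 3 \left(-1\right) S = -6 + 3 \left(-1\right) \left(-2\right) = -6 - -6 = -6 + 6 = 0$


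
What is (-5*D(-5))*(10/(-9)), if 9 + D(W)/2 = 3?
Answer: -200/3 ≈ -66.667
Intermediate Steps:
D(W) = -12 (D(W) = -18 + 2*3 = -18 + 6 = -12)
(-5*D(-5))*(10/(-9)) = (-5*(-12))*(10/(-9)) = 60*(10*(-⅑)) = 60*(-10/9) = -200/3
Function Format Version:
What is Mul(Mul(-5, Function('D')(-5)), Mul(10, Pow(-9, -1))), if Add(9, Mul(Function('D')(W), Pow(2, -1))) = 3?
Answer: Rational(-200, 3) ≈ -66.667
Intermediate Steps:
Function('D')(W) = -12 (Function('D')(W) = Add(-18, Mul(2, 3)) = Add(-18, 6) = -12)
Mul(Mul(-5, Function('D')(-5)), Mul(10, Pow(-9, -1))) = Mul(Mul(-5, -12), Mul(10, Pow(-9, -1))) = Mul(60, Mul(10, Rational(-1, 9))) = Mul(60, Rational(-10, 9)) = Rational(-200, 3)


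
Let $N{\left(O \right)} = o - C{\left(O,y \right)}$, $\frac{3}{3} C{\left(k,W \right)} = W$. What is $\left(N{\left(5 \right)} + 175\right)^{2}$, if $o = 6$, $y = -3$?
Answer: $33856$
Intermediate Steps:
$C{\left(k,W \right)} = W$
$N{\left(O \right)} = 9$ ($N{\left(O \right)} = 6 - -3 = 6 + 3 = 9$)
$\left(N{\left(5 \right)} + 175\right)^{2} = \left(9 + 175\right)^{2} = 184^{2} = 33856$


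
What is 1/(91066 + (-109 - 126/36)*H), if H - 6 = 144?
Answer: 1/74191 ≈ 1.3479e-5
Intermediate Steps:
H = 150 (H = 6 + 144 = 150)
1/(91066 + (-109 - 126/36)*H) = 1/(91066 + (-109 - 126/36)*150) = 1/(91066 + (-109 - 126*1/36)*150) = 1/(91066 + (-109 - 7/2)*150) = 1/(91066 - 225/2*150) = 1/(91066 - 16875) = 1/74191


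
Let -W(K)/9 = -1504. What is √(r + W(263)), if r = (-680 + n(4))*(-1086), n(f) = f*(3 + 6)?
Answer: 2*√178230 ≈ 844.35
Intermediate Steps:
W(K) = 13536 (W(K) = -9*(-1504) = 13536)
n(f) = 9*f (n(f) = f*9 = 9*f)
r = 699384 (r = (-680 + 9*4)*(-1086) = (-680 + 36)*(-1086) = -644*(-1086) = 699384)
√(r + W(263)) = √(699384 + 13536) = √712920 = 2*√178230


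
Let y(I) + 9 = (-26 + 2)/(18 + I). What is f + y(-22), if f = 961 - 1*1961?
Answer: -1003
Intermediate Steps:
f = -1000 (f = 961 - 1961 = -1000)
y(I) = -9 - 24/(18 + I) (y(I) = -9 + (-26 + 2)/(18 + I) = -9 - 24/(18 + I))
f + y(-22) = -1000 + 3*(-62 - 3*(-22))/(18 - 22) = -1000 + 3*(-62 + 66)/(-4) = -1000 + 3*(-¼)*4 = -1000 - 3 = -1003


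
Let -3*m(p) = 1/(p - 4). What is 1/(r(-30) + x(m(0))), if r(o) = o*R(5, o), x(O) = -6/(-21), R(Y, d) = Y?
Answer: -7/1048 ≈ -0.0066794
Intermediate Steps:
m(p) = -1/(3*(-4 + p)) (m(p) = -1/(3*(p - 4)) = -1/(3*(-4 + p)))
x(O) = 2/7 (x(O) = -6*(-1/21) = 2/7)
r(o) = 5*o (r(o) = o*5 = 5*o)
1/(r(-30) + x(m(0))) = 1/(5*(-30) + 2/7) = 1/(-150 + 2/7) = 1/(-1048/7) = -7/1048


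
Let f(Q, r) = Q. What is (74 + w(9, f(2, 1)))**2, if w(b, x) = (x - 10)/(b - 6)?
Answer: 45796/9 ≈ 5088.4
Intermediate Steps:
w(b, x) = (-10 + x)/(-6 + b)
(74 + w(9, f(2, 1)))**2 = (74 + (-10 + 2)/(-6 + 9))**2 = (74 - 8/3)**2 = (214/3)**2 = 45796/9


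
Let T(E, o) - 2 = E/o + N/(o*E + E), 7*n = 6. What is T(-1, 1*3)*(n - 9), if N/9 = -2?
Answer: -703/14 ≈ -50.214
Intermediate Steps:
n = 6/7 (n = (1/7)*6 = 6/7 ≈ 0.85714)
N = -18 (N = 9*(-2) = -18)
T(E, o) = 2 - 18/(E + E*o) + E/o (T(E, o) = 2 + (E/o - 18/(o*E + E)) = 2 + (E/o - 18/(E*o + E)) = 2 + (E/o - 18/(E + E*o)) = 2 + (-18/(E + E*o) + E/o) = 2 - 18/(E + E*o) + E/o)
T(-1, 1*3)*(n - 9) = (((-1)**2 - 18*3 + (1*3)*(-1)**2 + 2*(-1)*(1*3) + 2*(-1)*(1*3)**2)/((-1)*((1*3))*(1 + 1*3)))*(6/7 - 9) = -1*(1 - 18*3 + 3*1 + 2*(-1)*3 + 2*(-1)*3**2)/(3*(1 + 3))*(-57/7) = -1*1/3*(1 - 54 + 3 - 6 + 2*(-1)*9)/4*(-57/7) = -1*1/3*1/4*(1 - 54 + 3 - 6 - 18)*(-57/7) = -1*1/3*1/4*(-74)*(-57/7) = (37/6)*(-57/7) = -703/14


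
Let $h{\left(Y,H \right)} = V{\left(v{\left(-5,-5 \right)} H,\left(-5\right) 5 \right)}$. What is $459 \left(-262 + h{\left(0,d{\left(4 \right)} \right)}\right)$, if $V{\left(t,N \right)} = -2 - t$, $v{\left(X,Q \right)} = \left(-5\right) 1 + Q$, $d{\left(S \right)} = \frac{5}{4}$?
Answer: $- \frac{230877}{2} \approx -1.1544 \cdot 10^{5}$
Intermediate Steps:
$d{\left(S \right)} = \frac{5}{4}$ ($d{\left(S \right)} = 5 \cdot \frac{1}{4} = \frac{5}{4}$)
$v{\left(X,Q \right)} = -5 + Q$
$h{\left(Y,H \right)} = -2 + 10 H$ ($h{\left(Y,H \right)} = -2 - \left(-5 - 5\right) H = -2 - - 10 H = -2 + 10 H$)
$459 \left(-262 + h{\left(0,d{\left(4 \right)} \right)}\right) = 459 \left(-262 + \left(-2 + 10 \cdot \frac{5}{4}\right)\right) = 459 \left(-262 + \left(-2 + \frac{25}{2}\right)\right) = 459 \left(-262 + \frac{21}{2}\right) = 459 \left(- \frac{503}{2}\right) = - \frac{230877}{2}$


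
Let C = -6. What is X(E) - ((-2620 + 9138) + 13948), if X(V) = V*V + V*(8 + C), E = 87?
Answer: -12723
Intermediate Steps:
X(V) = V² + 2*V (X(V) = V*V + V*(8 - 6) = V² + V*2 = V² + 2*V)
X(E) - ((-2620 + 9138) + 13948) = 87*(2 + 87) - ((-2620 + 9138) + 13948) = 87*89 - (6518 + 13948) = 7743 - 1*20466 = 7743 - 20466 = -12723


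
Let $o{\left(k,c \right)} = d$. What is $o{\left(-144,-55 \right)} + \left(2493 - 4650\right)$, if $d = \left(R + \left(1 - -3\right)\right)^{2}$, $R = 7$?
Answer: $-2036$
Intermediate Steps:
$d = 121$ ($d = \left(7 + \left(1 - -3\right)\right)^{2} = \left(7 + \left(1 + 3\right)\right)^{2} = \left(7 + 4\right)^{2} = 11^{2} = 121$)
$o{\left(k,c \right)} = 121$
$o{\left(-144,-55 \right)} + \left(2493 - 4650\right) = 121 + \left(2493 - 4650\right) = 121 - 2157 = -2036$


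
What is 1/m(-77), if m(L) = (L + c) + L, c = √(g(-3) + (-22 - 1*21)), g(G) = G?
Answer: -77/11881 - I*√46/23762 ≈ -0.0064809 - 0.00028543*I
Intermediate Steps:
c = I*√46 (c = √(-3 + (-22 - 1*21)) = √(-3 + (-22 - 21)) = √(-3 - 43) = √(-46) = I*√46 ≈ 6.7823*I)
m(L) = 2*L + I*√46 (m(L) = (L + I*√46) + L = 2*L + I*√46)
1/m(-77) = 1/(2*(-77) + I*√46) = 1/(-154 + I*√46)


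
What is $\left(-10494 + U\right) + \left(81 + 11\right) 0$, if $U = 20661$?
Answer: $10167$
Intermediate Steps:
$\left(-10494 + U\right) + \left(81 + 11\right) 0 = \left(-10494 + 20661\right) + \left(81 + 11\right) 0 = 10167 + 92 \cdot 0 = 10167 + 0 = 10167$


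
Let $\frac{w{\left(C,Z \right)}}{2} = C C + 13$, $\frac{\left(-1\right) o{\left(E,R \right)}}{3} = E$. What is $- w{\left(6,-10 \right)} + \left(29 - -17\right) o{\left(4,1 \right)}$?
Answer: $-650$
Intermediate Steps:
$o{\left(E,R \right)} = - 3 E$
$w{\left(C,Z \right)} = 26 + 2 C^{2}$ ($w{\left(C,Z \right)} = 2 \left(C C + 13\right) = 2 \left(C^{2} + 13\right) = 2 \left(13 + C^{2}\right) = 26 + 2 C^{2}$)
$- w{\left(6,-10 \right)} + \left(29 - -17\right) o{\left(4,1 \right)} = - (26 + 2 \cdot 6^{2}) + \left(29 - -17\right) \left(\left(-3\right) 4\right) = - (26 + 2 \cdot 36) + \left(29 + 17\right) \left(-12\right) = - (26 + 72) + 46 \left(-12\right) = \left(-1\right) 98 - 552 = -98 - 552 = -650$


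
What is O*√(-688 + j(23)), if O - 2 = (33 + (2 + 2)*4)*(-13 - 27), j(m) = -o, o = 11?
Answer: -1958*I*√699 ≈ -51767.0*I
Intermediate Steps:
j(m) = -11 (j(m) = -1*11 = -11)
O = -1958 (O = 2 + (33 + (2 + 2)*4)*(-13 - 27) = 2 + (33 + 4*4)*(-40) = 2 + (33 + 16)*(-40) = 2 + 49*(-40) = 2 - 1960 = -1958)
O*√(-688 + j(23)) = -1958*√(-688 - 11) = -1958*I*√699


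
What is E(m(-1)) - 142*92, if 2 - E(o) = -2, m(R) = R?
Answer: -13060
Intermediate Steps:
E(o) = 4 (E(o) = 2 - 1*(-2) = 2 + 2 = 4)
E(m(-1)) - 142*92 = 4 - 142*92 = 4 - 13064 = -13060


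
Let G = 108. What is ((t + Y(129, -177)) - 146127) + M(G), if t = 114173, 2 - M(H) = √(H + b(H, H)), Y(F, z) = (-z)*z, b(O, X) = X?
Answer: -63281 - 6*√6 ≈ -63296.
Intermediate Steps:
Y(F, z) = -z²
M(H) = 2 - √2*√H (M(H) = 2 - √(H + H) = 2 - √(2*H) = 2 - √2*√H)
((t + Y(129, -177)) - 146127) + M(G) = ((114173 - 1*(-177)²) - 146127) + (2 - √2*√108) = ((114173 - 1*31329) - 146127) + (2 - √2*6*√3) = ((114173 - 31329) - 146127) + (2 - 6*√6) = (82844 - 146127) + (2 - 6*√6) = -63283 + (2 - 6*√6) = -63281 - 6*√6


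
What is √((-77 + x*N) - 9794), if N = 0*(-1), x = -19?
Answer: I*√9871 ≈ 99.353*I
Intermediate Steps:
N = 0
√((-77 + x*N) - 9794) = √((-77 - 19*0) - 9794) = √((-77 + 0) - 9794) = √(-77 - 9794) = √(-9871) = I*√9871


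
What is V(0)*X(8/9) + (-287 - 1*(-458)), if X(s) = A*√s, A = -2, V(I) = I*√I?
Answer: 171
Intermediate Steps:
V(I) = I^(3/2)
X(s) = -2*√s
V(0)*X(8/9) + (-287 - 1*(-458)) = 0^(3/2)*(-2*2*√2/3) + (-287 - 1*(-458)) = 0*(-2*2*√2/3) + (-287 + 458) = 0*(-4*√2/3) + 171 = 0 + 171 = 171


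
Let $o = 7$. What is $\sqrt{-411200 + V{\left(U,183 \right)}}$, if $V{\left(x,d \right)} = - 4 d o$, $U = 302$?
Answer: $2 i \sqrt{104081} \approx 645.23 i$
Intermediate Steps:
$V{\left(x,d \right)} = - 28 d$ ($V{\left(x,d \right)} = - 4 d 7 = - 28 d$)
$\sqrt{-411200 + V{\left(U,183 \right)}} = \sqrt{-411200 - 5124} = \sqrt{-416324} = 2 i \sqrt{104081}$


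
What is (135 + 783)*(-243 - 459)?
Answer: -644436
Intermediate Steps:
(135 + 783)*(-243 - 459) = 918*(-702) = -644436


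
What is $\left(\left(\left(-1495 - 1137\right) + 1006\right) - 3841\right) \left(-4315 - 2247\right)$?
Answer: $35874454$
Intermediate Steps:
$\left(\left(\left(-1495 - 1137\right) + 1006\right) - 3841\right) \left(-4315 - 2247\right) = \left(\left(-2632 + 1006\right) - 3841\right) \left(-6562\right) = \left(-1626 - 3841\right) \left(-6562\right) = \left(-5467\right) \left(-6562\right) = 35874454$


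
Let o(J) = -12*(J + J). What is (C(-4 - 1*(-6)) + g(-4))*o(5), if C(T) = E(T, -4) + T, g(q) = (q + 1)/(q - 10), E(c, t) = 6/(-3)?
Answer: -180/7 ≈ -25.714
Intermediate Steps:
E(c, t) = -2 (E(c, t) = 6*(-⅓) = -2)
g(q) = (1 + q)/(-10 + q)
o(J) = -24*J
C(T) = -2 + T
(C(-4 - 1*(-6)) + g(-4))*o(5) = ((-2 + (-4 - 1*(-6))) + (1 - 4)/(-10 - 4))*(-24*5) = ((-2 + (-4 + 6)) - 3/(-14))*(-120) = ((-2 + 2) - 1/14*(-3))*(-120) = (0 + 3/14)*(-120) = (3/14)*(-120) = -180/7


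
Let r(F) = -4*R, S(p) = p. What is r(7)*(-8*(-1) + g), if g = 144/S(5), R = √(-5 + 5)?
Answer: 0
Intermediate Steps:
R = 0 (R = √0 = 0)
r(F) = 0 (r(F) = -4*0 = 0)
g = 144/5 ≈ 28.800
r(7)*(-8*(-1) + g) = 0*(-8*(-1) + 144/5) = 0*(8 + 144/5) = 0*(184/5) = 0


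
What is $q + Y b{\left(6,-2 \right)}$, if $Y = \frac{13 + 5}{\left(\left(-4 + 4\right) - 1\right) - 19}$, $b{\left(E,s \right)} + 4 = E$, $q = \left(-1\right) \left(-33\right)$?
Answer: $\frac{156}{5} \approx 31.2$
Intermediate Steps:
$q = 33$
$b{\left(E,s \right)} = -4 + E$
$Y = - \frac{9}{10}$ ($Y = \frac{18}{\left(0 - 1\right) - 19} = \frac{18}{-1 - 19} = \frac{18}{-20} = 18 \left(- \frac{1}{20}\right) = - \frac{9}{10} \approx -0.9$)
$q + Y b{\left(6,-2 \right)} = 33 - \frac{9 \left(-4 + 6\right)}{10} = 33 - \frac{9}{5} = \frac{156}{5}$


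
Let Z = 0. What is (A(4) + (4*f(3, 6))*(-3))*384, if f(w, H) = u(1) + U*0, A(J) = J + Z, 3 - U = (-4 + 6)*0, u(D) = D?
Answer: -3072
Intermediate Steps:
U = 3 (U = 3 - (-4 + 6)*0 = 3 - 2*0 = 3 - 1*0 = 3 + 0 = 3)
A(J) = J (A(J) = J + 0 = J)
f(w, H) = 1 (f(w, H) = 1 + 3*0 = 1 + 0 = 1)
(A(4) + (4*f(3, 6))*(-3))*384 = (4 + (4*1)*(-3))*384 = (4 + 4*(-3))*384 = (4 - 12)*384 = -8*384 = -3072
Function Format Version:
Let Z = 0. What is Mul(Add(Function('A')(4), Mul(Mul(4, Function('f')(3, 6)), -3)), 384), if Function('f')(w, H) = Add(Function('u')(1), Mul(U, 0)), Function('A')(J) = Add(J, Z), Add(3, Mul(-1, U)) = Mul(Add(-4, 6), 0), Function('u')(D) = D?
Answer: -3072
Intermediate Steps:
U = 3 (U = Add(3, Mul(-1, Mul(Add(-4, 6), 0))) = Add(3, Mul(-1, Mul(2, 0))) = Add(3, Mul(-1, 0)) = Add(3, 0) = 3)
Function('A')(J) = J (Function('A')(J) = Add(J, 0) = J)
Function('f')(w, H) = 1 (Function('f')(w, H) = Add(1, Mul(3, 0)) = Add(1, 0) = 1)
Mul(Add(Function('A')(4), Mul(Mul(4, Function('f')(3, 6)), -3)), 384) = Mul(Add(4, Mul(Mul(4, 1), -3)), 384) = Mul(Add(4, Mul(4, -3)), 384) = Mul(Add(4, -12), 384) = Mul(-8, 384) = -3072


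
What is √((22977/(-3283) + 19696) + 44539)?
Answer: 4*√882978461/469 ≈ 253.43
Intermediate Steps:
√((22977/(-3283) + 19696) + 44539) = √((22977*(-1/3283) + 19696) + 44539) = √((-22977/3283 + 19696) + 44539) = √(64638991/3283 + 44539) = √(210860528/3283) = 4*√882978461/469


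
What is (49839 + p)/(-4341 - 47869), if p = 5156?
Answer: -10999/10442 ≈ -1.0533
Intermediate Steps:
(49839 + p)/(-4341 - 47869) = (49839 + 5156)/(-4341 - 47869) = 54995/(-52210) = 54995*(-1/52210) = -10999/10442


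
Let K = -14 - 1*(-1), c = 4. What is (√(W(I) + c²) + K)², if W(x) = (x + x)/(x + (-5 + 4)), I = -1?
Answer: (13 - √17)² ≈ 78.799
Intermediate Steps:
W(x) = 2*x/(-1 + x) (W(x) = (2*x)/(x - 1) = (2*x)/(-1 + x) = 2*x/(-1 + x))
K = -13 (K = -14 + 1 = -13)
(√(W(I) + c²) + K)² = (√(2*(-1)/(-1 - 1) + 4²) - 13)² = (√(2*(-1)/(-2) + 16) - 13)² = (√(2*(-1)*(-½) + 16) - 13)² = (√(1 + 16) - 13)² = (√17 - 13)² = (-13 + √17)²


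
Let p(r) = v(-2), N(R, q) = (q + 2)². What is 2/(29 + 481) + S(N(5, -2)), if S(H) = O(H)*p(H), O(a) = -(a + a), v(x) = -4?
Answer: 1/255 ≈ 0.0039216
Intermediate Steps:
N(R, q) = (2 + q)²
p(r) = -4
O(a) = -2*a
S(H) = 8*H (S(H) = -2*H*(-4) = 8*H)
2/(29 + 481) + S(N(5, -2)) = 2/(29 + 481) + 8*(2 - 2)² = 2/510 + 8*0² = (1/510)*2 + 8*0 = 1/255 + 0 = 1/255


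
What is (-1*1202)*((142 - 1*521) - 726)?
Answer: 1328210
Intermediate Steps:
(-1*1202)*((142 - 1*521) - 726) = -1202*((142 - 521) - 726) = -1202*(-379 - 726) = -1202*(-1105) = 1328210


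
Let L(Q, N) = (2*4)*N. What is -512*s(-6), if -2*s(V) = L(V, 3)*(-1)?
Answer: -6144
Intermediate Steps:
L(Q, N) = 8*N
s(V) = 12 (s(V) = -8*3*(-1)/2 = -12*(-1) = -½*(-24) = 12)
-512*s(-6) = -512*12 = -6144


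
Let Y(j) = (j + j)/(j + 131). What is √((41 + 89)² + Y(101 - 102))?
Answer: √71402435/65 ≈ 130.00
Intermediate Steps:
Y(j) = 2*j/(131 + j) (Y(j) = (2*j)/(131 + j) = 2*j/(131 + j))
√((41 + 89)² + Y(101 - 102)) = √((41 + 89)² + 2*(101 - 102)/(131 + (101 - 102))) = √(130² + 2*(-1)/(131 - 1)) = √(16900 + 2*(-1)/130) = √(16900 + 2*(-1)*(1/130)) = √(16900 - 1/65) = √(1098499/65) = √71402435/65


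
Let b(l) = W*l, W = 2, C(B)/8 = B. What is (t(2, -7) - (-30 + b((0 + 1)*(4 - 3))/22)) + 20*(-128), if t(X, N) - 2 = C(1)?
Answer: -27721/11 ≈ -2520.1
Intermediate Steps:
C(B) = 8*B
t(X, N) = 10 (t(X, N) = 2 + 8*1 = 2 + 8 = 10)
b(l) = 2*l
(t(2, -7) - (-30 + b((0 + 1)*(4 - 3))/22)) + 20*(-128) = (10 - (-30 + (2*((0 + 1)*(4 - 3)))/22)) + 20*(-128) = (10 - (-30 + (2*(1*1))*(1/22))) - 2560 = (10 - (-30 + (2*1)*(1/22))) - 2560 = (10 - (-30 + 2*(1/22))) - 2560 = (10 - (-30 + 1/11)) - 2560 = (10 - 1*(-329/11)) - 2560 = (10 + 329/11) - 2560 = 439/11 - 2560 = -27721/11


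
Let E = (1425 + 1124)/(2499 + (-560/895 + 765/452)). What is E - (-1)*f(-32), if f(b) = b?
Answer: -6266578404/202275403 ≈ -30.980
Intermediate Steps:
E = 206234492/202275403 (E = 2549/(2499 + (-560*1/895 + 765*(1/452))) = 2549/(2499 + (-112/179 + 765/452)) = 2549/(2499 + 86311/80908) = 2549/(202275403/80908) = 2549*(80908/202275403) = 206234492/202275403 ≈ 1.0196)
E - (-1)*f(-32) = 206234492/202275403 - (-1)*(-32) = 206234492/202275403 - 1*32 = 206234492/202275403 - 32 = -6266578404/202275403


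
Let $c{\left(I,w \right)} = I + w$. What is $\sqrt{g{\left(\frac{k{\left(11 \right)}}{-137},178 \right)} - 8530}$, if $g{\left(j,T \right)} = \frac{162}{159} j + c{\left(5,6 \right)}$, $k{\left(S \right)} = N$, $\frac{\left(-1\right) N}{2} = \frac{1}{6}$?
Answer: $\frac{i \sqrt{449139618101}}{7261} \approx 92.298 i$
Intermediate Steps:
$N = - \frac{1}{3}$ ($N = - \frac{2}{6} = \left(-2\right) \frac{1}{6} = - \frac{1}{3} \approx -0.33333$)
$k{\left(S \right)} = - \frac{1}{3}$
$g{\left(j,T \right)} = 11 + \frac{54 j}{53}$ ($g{\left(j,T \right)} = \frac{162}{159} j + \left(5 + 6\right) = 162 \cdot \frac{1}{159} j + 11 = \frac{54 j}{53} + 11 = 11 + \frac{54 j}{53}$)
$\sqrt{g{\left(\frac{k{\left(11 \right)}}{-137},178 \right)} - 8530} = \sqrt{\left(11 + \frac{54 \left(- \frac{1}{3 \left(-137\right)}\right)}{53}\right) - 8530} = \sqrt{\left(11 + \frac{54 \left(\left(- \frac{1}{3}\right) \left(- \frac{1}{137}\right)\right)}{53}\right) - 8530} = \sqrt{\left(11 + \frac{54}{53} \cdot \frac{1}{411}\right) - 8530} = \sqrt{\left(11 + \frac{18}{7261}\right) - 8530} = \sqrt{\frac{79889}{7261} - 8530} = \sqrt{- \frac{61856441}{7261}} = \frac{i \sqrt{449139618101}}{7261}$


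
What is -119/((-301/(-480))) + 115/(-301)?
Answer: -57235/301 ≈ -190.15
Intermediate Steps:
-119/((-301/(-480))) + 115/(-301) = -119/((-301*(-1/480))) + 115*(-1/301) = -119/301/480 - 115/301 = -119*480/301 - 115/301 = -8160/43 - 115/301 = -57235/301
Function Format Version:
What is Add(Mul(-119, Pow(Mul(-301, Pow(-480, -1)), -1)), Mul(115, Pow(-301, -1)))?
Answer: Rational(-57235, 301) ≈ -190.15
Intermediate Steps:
Add(Mul(-119, Pow(Mul(-301, Pow(-480, -1)), -1)), Mul(115, Pow(-301, -1))) = Add(Mul(-119, Pow(Mul(-301, Rational(-1, 480)), -1)), Mul(115, Rational(-1, 301))) = Add(Mul(-119, Pow(Rational(301, 480), -1)), Rational(-115, 301)) = Add(Mul(-119, Rational(480, 301)), Rational(-115, 301)) = Add(Rational(-8160, 43), Rational(-115, 301)) = Rational(-57235, 301)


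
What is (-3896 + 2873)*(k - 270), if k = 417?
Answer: -150381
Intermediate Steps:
(-3896 + 2873)*(k - 270) = (-3896 + 2873)*(417 - 270) = -1023*147 = -150381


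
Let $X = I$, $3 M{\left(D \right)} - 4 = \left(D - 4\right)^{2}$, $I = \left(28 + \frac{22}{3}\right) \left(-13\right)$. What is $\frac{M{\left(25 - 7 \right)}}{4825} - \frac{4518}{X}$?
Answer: $\frac{3929395}{398931} \approx 9.8498$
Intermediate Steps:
$I = - \frac{1378}{3}$ ($I = \left(28 + 22 \cdot \frac{1}{3}\right) \left(-13\right) = \left(28 + \frac{22}{3}\right) \left(-13\right) = \frac{106}{3} \left(-13\right) = - \frac{1378}{3} \approx -459.33$)
$M{\left(D \right)} = \frac{4}{3} + \frac{\left(-4 + D\right)^{2}}{3}$ ($M{\left(D \right)} = \frac{4}{3} + \frac{\left(D - 4\right)^{2}}{3} = \frac{4}{3} + \frac{\left(-4 + D\right)^{2}}{3}$)
$X = - \frac{1378}{3} \approx -459.33$
$\frac{M{\left(25 - 7 \right)}}{4825} - \frac{4518}{X} = \frac{\frac{4}{3} + \frac{\left(-4 + \left(25 - 7\right)\right)^{2}}{3}}{4825} - \frac{4518}{- \frac{1378}{3}} = \left(\frac{4}{3} + \frac{\left(-4 + 18\right)^{2}}{3}\right) \frac{1}{4825} - - \frac{6777}{689} = \left(\frac{4}{3} + \frac{14^{2}}{3}\right) \frac{1}{4825} + \frac{6777}{689} = \left(\frac{4}{3} + \frac{1}{3} \cdot 196\right) \frac{1}{4825} + \frac{6777}{689} = \left(\frac{4}{3} + \frac{196}{3}\right) \frac{1}{4825} + \frac{6777}{689} = \frac{200}{3} \cdot \frac{1}{4825} + \frac{6777}{689} = \frac{8}{579} + \frac{6777}{689} = \frac{3929395}{398931}$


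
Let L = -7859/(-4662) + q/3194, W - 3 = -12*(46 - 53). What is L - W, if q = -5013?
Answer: -323434049/3722607 ≈ -86.884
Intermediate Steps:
W = 87 (W = 3 - 12*(46 - 53) = 3 - 12*(-7) = 3 + 84 = 87)
L = 432760/3722607 (L = -7859/(-4662) - 5013/3194 = -7859*(-1/4662) - 5013*1/3194 = 7859/4662 - 5013/3194 = 432760/3722607 ≈ 0.11625)
L - W = 432760/3722607 - 1*87 = 432760/3722607 - 87 = -323434049/3722607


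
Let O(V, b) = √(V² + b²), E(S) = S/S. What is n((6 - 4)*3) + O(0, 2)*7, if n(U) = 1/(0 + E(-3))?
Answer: 15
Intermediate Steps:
E(S) = 1
n(U) = 1 (n(U) = 1/(0 + 1) = 1/1 = 1)
n((6 - 4)*3) + O(0, 2)*7 = 1 + √(0² + 2²)*7 = 1 + √(0 + 4)*7 = 1 + √4*7 = 1 + 2*7 = 1 + 14 = 15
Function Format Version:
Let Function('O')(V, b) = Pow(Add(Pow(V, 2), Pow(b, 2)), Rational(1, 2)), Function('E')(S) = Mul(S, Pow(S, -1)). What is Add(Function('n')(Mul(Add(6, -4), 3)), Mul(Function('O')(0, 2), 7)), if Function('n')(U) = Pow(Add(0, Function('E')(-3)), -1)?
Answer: 15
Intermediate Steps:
Function('E')(S) = 1
Function('n')(U) = 1 (Function('n')(U) = Pow(Add(0, 1), -1) = Pow(1, -1) = 1)
Add(Function('n')(Mul(Add(6, -4), 3)), Mul(Function('O')(0, 2), 7)) = Add(1, Mul(Pow(Add(Pow(0, 2), Pow(2, 2)), Rational(1, 2)), 7)) = Add(1, Mul(Pow(Add(0, 4), Rational(1, 2)), 7)) = Add(1, Mul(Pow(4, Rational(1, 2)), 7)) = Add(1, Mul(2, 7)) = Add(1, 14) = 15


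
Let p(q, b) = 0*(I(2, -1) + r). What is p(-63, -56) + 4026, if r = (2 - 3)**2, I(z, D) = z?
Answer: 4026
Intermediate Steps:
r = 1 (r = (-1)**2 = 1)
p(q, b) = 0 (p(q, b) = 0*(2 + 1) = 0*3 = 0)
p(-63, -56) + 4026 = 0 + 4026 = 4026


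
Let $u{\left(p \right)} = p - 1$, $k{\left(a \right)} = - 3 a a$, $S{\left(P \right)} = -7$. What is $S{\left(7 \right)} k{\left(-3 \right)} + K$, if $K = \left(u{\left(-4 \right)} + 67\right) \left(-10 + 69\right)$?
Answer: $3847$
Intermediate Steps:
$k{\left(a \right)} = - 3 a^{2}$
$u{\left(p \right)} = -1 + p$ ($u{\left(p \right)} = p - 1 = -1 + p$)
$K = 3658$ ($K = \left(\left(-1 - 4\right) + 67\right) \left(-10 + 69\right) = \left(-5 + 67\right) 59 = 62 \cdot 59 = 3658$)
$S{\left(7 \right)} k{\left(-3 \right)} + K = - 7 \left(- 3 \left(-3\right)^{2}\right) + 3658 = - 7 \left(\left(-3\right) 9\right) + 3658 = \left(-7\right) \left(-27\right) + 3658 = 189 + 3658 = 3847$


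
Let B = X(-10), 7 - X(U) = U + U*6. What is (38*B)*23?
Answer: 67298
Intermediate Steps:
X(U) = 7 - 7*U (X(U) = 7 - (U + U*6) = 7 - (U + 6*U) = 7 - 7*U)
B = 77 (B = 7 - 7*(-10) = 7 + 70 = 77)
(38*B)*23 = (38*77)*23 = 2926*23 = 67298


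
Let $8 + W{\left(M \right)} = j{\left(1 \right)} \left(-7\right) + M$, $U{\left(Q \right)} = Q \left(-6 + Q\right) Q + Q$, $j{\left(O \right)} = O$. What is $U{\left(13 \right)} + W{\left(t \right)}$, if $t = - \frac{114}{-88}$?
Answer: $\frac{52021}{44} \approx 1182.3$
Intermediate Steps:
$U{\left(Q \right)} = Q + Q^{2} \left(-6 + Q\right)$ ($U{\left(Q \right)} = Q^{2} \left(-6 + Q\right) + Q = Q + Q^{2} \left(-6 + Q\right)$)
$t = \frac{57}{44}$ ($t = \left(-114\right) \left(- \frac{1}{88}\right) = \frac{57}{44} \approx 1.2955$)
$W{\left(M \right)} = -15 + M$ ($W{\left(M \right)} = -8 + \left(1 \left(-7\right) + M\right) = -8 + \left(-7 + M\right) = -15 + M$)
$U{\left(13 \right)} + W{\left(t \right)} = 13 \left(1 + 13^{2} - 78\right) + \left(-15 + \frac{57}{44}\right) = 13 \left(1 + 169 - 78\right) - \frac{603}{44} = 13 \cdot 92 - \frac{603}{44} = 1196 - \frac{603}{44} = \frac{52021}{44}$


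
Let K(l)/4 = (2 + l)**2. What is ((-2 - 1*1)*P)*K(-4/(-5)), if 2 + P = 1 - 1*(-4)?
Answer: -7056/25 ≈ -282.24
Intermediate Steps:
K(l) = 4*(2 + l)**2
P = 3 (P = -2 + (1 - 1*(-4)) = -2 + (1 + 4) = -2 + 5 = 3)
((-2 - 1*1)*P)*K(-4/(-5)) = ((-2 - 1*1)*3)*(4*(2 - 4/(-5))**2) = ((-2 - 1)*3)*(4*(2 - 4*(-1/5))**2) = (-3*3)*(4*(2 + 4/5)**2) = -36*(14/5)**2 = -36*196/25 = -9*784/25 = -7056/25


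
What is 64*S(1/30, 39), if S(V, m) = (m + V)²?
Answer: 21939856/225 ≈ 97511.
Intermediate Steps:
S(V, m) = (V + m)²
64*S(1/30, 39) = 64*(1/30 + 39)² = 64*(1171/30)² = 64*(1371241/900) = 21939856/225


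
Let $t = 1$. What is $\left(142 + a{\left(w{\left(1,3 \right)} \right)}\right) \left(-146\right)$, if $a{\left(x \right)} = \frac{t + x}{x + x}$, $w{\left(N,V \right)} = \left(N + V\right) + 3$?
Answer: $- \frac{145708}{7} \approx -20815.0$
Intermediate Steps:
$w{\left(N,V \right)} = 3 + N + V$
$a{\left(x \right)} = \frac{1 + x}{2 x}$ ($a{\left(x \right)} = \frac{1 + x}{x + x} = \frac{1 + x}{2 x}$)
$\left(142 + a{\left(w{\left(1,3 \right)} \right)}\right) \left(-146\right) = \left(142 + \frac{1 + \left(3 + 1 + 3\right)}{2 \left(3 + 1 + 3\right)}\right) \left(-146\right) = \left(142 + \frac{1 + 7}{2 \cdot 7}\right) \left(-146\right) = \left(142 + \frac{1}{2} \cdot \frac{1}{7} \cdot 8\right) \left(-146\right) = \left(142 + \frac{4}{7}\right) \left(-146\right) = \frac{998}{7} \left(-146\right) = - \frac{145708}{7}$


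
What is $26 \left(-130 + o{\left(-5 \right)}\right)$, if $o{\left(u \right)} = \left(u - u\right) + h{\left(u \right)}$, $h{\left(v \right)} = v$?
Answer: $-3510$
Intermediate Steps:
$o{\left(u \right)} = u$ ($o{\left(u \right)} = \left(u - u\right) + u = 0 + u = u$)
$26 \left(-130 + o{\left(-5 \right)}\right) = 26 \left(-130 - 5\right) = 26 \left(-135\right) = -3510$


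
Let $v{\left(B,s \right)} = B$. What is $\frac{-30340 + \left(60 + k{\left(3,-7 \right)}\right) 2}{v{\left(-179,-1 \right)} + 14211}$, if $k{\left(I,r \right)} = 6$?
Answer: $- \frac{1888}{877} \approx -2.1528$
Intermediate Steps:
$\frac{-30340 + \left(60 + k{\left(3,-7 \right)}\right) 2}{v{\left(-179,-1 \right)} + 14211} = \frac{-30340 + \left(60 + 6\right) 2}{-179 + 14211} = \frac{-30340 + 66 \cdot 2}{14032} = \left(-30340 + 132\right) \frac{1}{14032} = \left(-30208\right) \frac{1}{14032} = - \frac{1888}{877}$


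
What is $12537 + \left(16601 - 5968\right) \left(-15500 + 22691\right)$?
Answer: $76474440$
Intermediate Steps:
$12537 + \left(16601 - 5968\right) \left(-15500 + 22691\right) = 12537 + \left(16601 - 5968\right) 7191 = 12537 + 10633 \cdot 7191 = 12537 + 76461903 = 76474440$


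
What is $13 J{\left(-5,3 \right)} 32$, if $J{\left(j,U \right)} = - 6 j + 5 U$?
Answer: $18720$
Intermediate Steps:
$13 J{\left(-5,3 \right)} 32 = 13 \left(\left(-6\right) \left(-5\right) + 5 \cdot 3\right) 32 = 13 \left(30 + 15\right) 32 = 13 \cdot 45 \cdot 32 = 585 \cdot 32 = 18720$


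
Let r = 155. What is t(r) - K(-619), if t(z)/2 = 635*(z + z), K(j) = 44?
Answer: 393656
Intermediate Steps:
t(z) = 2540*z (t(z) = 2*(635*(z + z)) = 2*(635*(2*z)) = 2*(1270*z) = 2540*z)
t(r) - K(-619) = 2540*155 - 1*44 = 393700 - 44 = 393656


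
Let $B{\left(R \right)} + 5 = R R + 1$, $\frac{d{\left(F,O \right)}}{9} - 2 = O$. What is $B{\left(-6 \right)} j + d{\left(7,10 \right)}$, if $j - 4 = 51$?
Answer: $1868$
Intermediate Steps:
$j = 55$ ($j = 4 + 51 = 55$)
$d{\left(F,O \right)} = 18 + 9 O$
$B{\left(R \right)} = -4 + R^{2}$ ($B{\left(R \right)} = -5 + \left(R R + 1\right) = -5 + \left(R^{2} + 1\right) = -5 + \left(1 + R^{2}\right) = -4 + R^{2}$)
$B{\left(-6 \right)} j + d{\left(7,10 \right)} = \left(-4 + \left(-6\right)^{2}\right) 55 + \left(18 + 9 \cdot 10\right) = \left(-4 + 36\right) 55 + \left(18 + 90\right) = 32 \cdot 55 + 108 = 1760 + 108 = 1868$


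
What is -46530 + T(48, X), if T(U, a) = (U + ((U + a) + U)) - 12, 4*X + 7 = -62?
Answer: -185661/4 ≈ -46415.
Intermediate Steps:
X = -69/4 (X = -7/4 + (¼)*(-62) = -7/4 - 31/2 = -69/4 ≈ -17.250)
T(U, a) = -12 + a + 3*U (T(U, a) = (U + (a + 2*U)) - 12 = (a + 3*U) - 12 = -12 + a + 3*U)
-46530 + T(48, X) = -46530 + (-12 - 69/4 + 3*48) = -46530 + (-12 - 69/4 + 144) = -46530 + 459/4 = -185661/4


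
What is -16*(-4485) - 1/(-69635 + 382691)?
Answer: 22464898559/313056 ≈ 71760.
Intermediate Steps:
-16*(-4485) - 1/(-69635 + 382691) = 71760 - 1/313056 = 22464898559/313056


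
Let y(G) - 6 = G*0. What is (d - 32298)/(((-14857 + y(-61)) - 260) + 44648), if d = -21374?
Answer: -53672/29537 ≈ -1.8171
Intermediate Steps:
y(G) = 6 (y(G) = 6 + G*0 = 6 + 0 = 6)
(d - 32298)/(((-14857 + y(-61)) - 260) + 44648) = (-21374 - 32298)/(((-14857 + 6) - 260) + 44648) = -53672/((-14851 - 260) + 44648) = -53672/(-15111 + 44648) = -53672/29537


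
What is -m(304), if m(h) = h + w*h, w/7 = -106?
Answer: 225264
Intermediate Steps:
w = -742 (w = 7*(-106) = -742)
m(h) = -741*h (m(h) = h - 742*h = -741*h)
-m(304) = -(-741)*304 = -1*(-225264) = 225264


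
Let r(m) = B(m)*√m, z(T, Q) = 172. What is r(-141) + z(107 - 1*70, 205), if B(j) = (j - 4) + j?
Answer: 172 - 286*I*√141 ≈ 172.0 - 3396.1*I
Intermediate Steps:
B(j) = -4 + 2*j (B(j) = (-4 + j) + j = -4 + 2*j)
r(m) = √m*(-4 + 2*m) (r(m) = (-4 + 2*m)*√m = √m*(-4 + 2*m))
r(-141) + z(107 - 1*70, 205) = 2*√(-141)*(-2 - 141) + 172 = 2*(I*√141)*(-143) + 172 = -286*I*√141 + 172 = 172 - 286*I*√141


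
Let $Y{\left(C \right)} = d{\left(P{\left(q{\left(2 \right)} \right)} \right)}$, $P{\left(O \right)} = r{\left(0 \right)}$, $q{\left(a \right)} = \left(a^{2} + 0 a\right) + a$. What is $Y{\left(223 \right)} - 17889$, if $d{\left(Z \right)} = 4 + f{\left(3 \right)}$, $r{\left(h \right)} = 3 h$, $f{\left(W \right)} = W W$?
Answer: $-17876$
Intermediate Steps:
$f{\left(W \right)} = W^{2}$
$q{\left(a \right)} = a + a^{2}$ ($q{\left(a \right)} = \left(a^{2} + 0\right) + a = a^{2} + a = a + a^{2}$)
$P{\left(O \right)} = 0$ ($P{\left(O \right)} = 3 \cdot 0 = 0$)
$d{\left(Z \right)} = 13$ ($d{\left(Z \right)} = 4 + 3^{2} = 4 + 9 = 13$)
$Y{\left(C \right)} = 13$
$Y{\left(223 \right)} - 17889 = 13 - 17889 = -17876$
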